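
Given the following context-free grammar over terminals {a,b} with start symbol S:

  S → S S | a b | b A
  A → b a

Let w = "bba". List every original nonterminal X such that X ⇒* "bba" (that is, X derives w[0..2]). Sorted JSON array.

Convert to CNF:
  S -> S S | T0 A | T1 T0
  A -> T0 T1
  T0 -> b
  T1 -> a

Fill CYK table bottom-up — only the sub-triangle for w[0..2]:
  T[0,0] 'b' = {T0}  orig:{}
  T[1,1] 'b' = {T0}  orig:{}
  T[2,2] 'a' = {T1}  orig:{}
  T[0,1] 'bb' = ∅
  T[1,2] 'ba' = {A}
  T[0,2] 'bba' = {S}

Original NTs in T[0,2] deriving "bba": ["S"]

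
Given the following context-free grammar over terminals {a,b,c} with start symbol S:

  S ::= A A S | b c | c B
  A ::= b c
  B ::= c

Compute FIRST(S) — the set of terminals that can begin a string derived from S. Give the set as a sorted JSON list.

FIRST iteration:
iter 1:
  A via A→b c: +{b}
  B via B→c: +{c}
  S via S→A A S: +{b}
  S via S→c B: +{c}
  FIRST[S]={b,c}  FIRST[A]={b}  FIRST[B]={c}
iter 2: done
  FIRST[S]={b,c}  FIRST[A]={b}  FIRST[B]={c}

FIRST(S) = ["b", "c"]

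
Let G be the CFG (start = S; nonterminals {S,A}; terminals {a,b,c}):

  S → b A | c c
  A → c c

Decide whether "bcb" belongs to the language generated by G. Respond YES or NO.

CNF form of G:
  S -> T0 T0 | T1 A
  A -> T0 T0
  T0 -> c
  T1 -> b

Fill CYK table bottom-up:
  cell(0,0) b: {T1}  orig:{}
  cell(1,1) c: {T0}  orig:{}
  cell(2,2) b: {T1}  orig:{}
  cell(0,1) bc: ∅
  cell(1,2) cb: ∅
  cell(0,2) bcb: ∅

S ∉ T[0,2] ⇒ NO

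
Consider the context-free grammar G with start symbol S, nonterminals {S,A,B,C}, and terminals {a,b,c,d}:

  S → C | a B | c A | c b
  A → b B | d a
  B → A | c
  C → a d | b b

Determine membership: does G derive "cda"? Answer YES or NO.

CNF form of G:
  S -> T0 T0 | T2 B | T2 T1 | T3 A | T3 T0
  A -> T0 B | T1 T2
  B -> T0 B | T1 T2 | c
  C -> T0 T0 | T2 T1
  T0 -> b
  T1 -> d
  T2 -> a
  T3 -> c

Fill CYK table bottom-up:
  cell(0,0) c: {B,T3}  orig:{B}
  cell(1,1) d: {T1}  orig:{}
  cell(2,2) a: {T2}  orig:{}
  cell(0,1) cd: ∅
  cell(1,2) da: {A,B}
  cell(0,2) cda: {S}

S ∈ T[0,2] ⇒ YES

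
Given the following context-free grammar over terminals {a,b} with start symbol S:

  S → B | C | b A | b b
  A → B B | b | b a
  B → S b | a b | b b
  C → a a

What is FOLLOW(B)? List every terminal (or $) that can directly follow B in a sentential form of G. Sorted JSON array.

FIRST sets, iterate to fixpoint:
round 1:
  A via A→b: +{b}
  B via B→a b: +{a}
  B via B→b b: +{b}
  C via C→a a: +{a}
  S via S→B: +{a,b}
  S: {a,b}  A: {b}  B: {a,b}  C: {a}
round 2:
  A via A→B B: +{a}
  S: {a,b}  A: {a,b}  B: {a,b}  C: {a}
round 3: done
  S: {a,b}  A: {a,b}  B: {a,b}  C: {a}

FOLLOW iteration:
initialize: $ ∈ FOLLOW(S)
round 1:
  A→B B: FOLLOW(B) ⊇ FIRST(B) = {a,b}; new: +{a,b}
  B→S b: FOLLOW(S) ⊇ FIRST(b) = {b}; new: +{b}
  S→B: FOLLOW(B) ⊇ FOLLOW(S) ⊇ {$,b}; new: +{$}
  S→C: FOLLOW(C) ⊇ FOLLOW(S) ⊇ {$,b}; new: +{$,b}
  S→b A: FOLLOW(A) ⊇ FOLLOW(S) ⊇ {$,b}; new: +{$,b}
  S: {$,b}  A: {$,b}  B: {$,a,b}  C: {$,b}
round 2: done
  S: {$,b}  A: {$,b}  B: {$,a,b}  C: {$,b}

FOLLOW(B) = ["$", "a", "b"]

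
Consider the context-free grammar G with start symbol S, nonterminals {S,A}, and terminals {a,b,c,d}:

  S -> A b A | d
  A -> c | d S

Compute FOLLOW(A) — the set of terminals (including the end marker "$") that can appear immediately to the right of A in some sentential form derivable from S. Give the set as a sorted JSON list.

FIRST sets, iterate to fixpoint:
round 1:
  A via A→c: +{c}
  A via A→d S: +{d}
  S via S→A b A: +{c,d}
  FIRST(S)={c,d}  FIRST(A)={c,d}
round 2: done
  FIRST(S)={c,d}  FIRST(A)={c,d}

Compute FOLLOW by fixpoint:
FOLLOW(S) := {$}
round 1:
  S→A b A: FOLLOW(A) ⊇ FIRST(b) = {b}; new: +{b}
  S→A b A: FOLLOW(A) ⊇ FOLLOW(S) ⊇ {$}; new: +{$}
  FOLLOW[S]={$}  FOLLOW[A]={$,b}
round 2:
  A→d S: FOLLOW(S) ⊇ FOLLOW(A) ⊇ {$,b}; new: +{b}
  FOLLOW[S]={$,b}  FOLLOW[A]={$,b}
round 3: (no change)
  FOLLOW[S]={$,b}  FOLLOW[A]={$,b}

FOLLOW(A) = ["$", "b"]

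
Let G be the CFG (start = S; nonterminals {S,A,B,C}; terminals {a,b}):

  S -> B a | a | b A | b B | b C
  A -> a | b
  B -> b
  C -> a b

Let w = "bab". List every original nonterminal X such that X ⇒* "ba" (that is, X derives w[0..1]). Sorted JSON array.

Convert to CNF:
  S -> B T0 | T1 A | T1 B | T1 C | a
  A -> a | b
  B -> b
  C -> T0 T1
  T0 -> a
  T1 -> b

CYK table (by increasing span) (cells [i..j] with 0 ≤ i ≤ j ≤ 1 only):
  cell(0,0) b: {A,B,T1}  orig:{A,B}
  cell(1,1) a: {A,S,T0}  orig:{A,S}
  cell(0,1) ba: {S}

Original NTs in T[0,1] deriving "ba": ["S"]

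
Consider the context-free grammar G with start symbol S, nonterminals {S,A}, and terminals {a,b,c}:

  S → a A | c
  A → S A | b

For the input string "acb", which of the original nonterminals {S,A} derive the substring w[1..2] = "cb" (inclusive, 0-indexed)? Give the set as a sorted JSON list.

CNF form of G:
  S -> T0 A | c
  A -> S A | b
  T0 -> a

Fill CYK table bottom-up — only the sub-triangle for w[1..2]:
  [1..1]={S}  "c"
  [2..2]={A}  "b"
  [1..2]={A}  "cb"

Original NTs in T[1,2] deriving "cb": ["A"]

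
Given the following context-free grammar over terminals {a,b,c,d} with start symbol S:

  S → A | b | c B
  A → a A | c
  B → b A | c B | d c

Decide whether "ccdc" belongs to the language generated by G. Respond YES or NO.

CNF form of G:
  S -> T0 A | T2 B | b | c
  A -> T0 A | c
  B -> T1 A | T2 B | T3 T2
  T0 -> a
  T1 -> b
  T2 -> c
  T3 -> d

CYK table (by increasing span):
  [0..0]={A,S,T2}  "c"  orig:{A,S}
  [1..1]={A,S,T2}  "c"  orig:{A,S}
  [2..2]={T3}  "d"  orig:{}
  [3..3]={A,S,T2}  "c"  orig:{A,S}
  [0..1]=∅  "cc"
  [1..2]=∅  "cd"
  [2..3]={B}  "dc"
  [0..2]=∅  "ccd"
  [1..3]={B,S}  "cdc"
  [0..3]={B,S}  "ccdc"

S ∈ T[0,3] ⇒ YES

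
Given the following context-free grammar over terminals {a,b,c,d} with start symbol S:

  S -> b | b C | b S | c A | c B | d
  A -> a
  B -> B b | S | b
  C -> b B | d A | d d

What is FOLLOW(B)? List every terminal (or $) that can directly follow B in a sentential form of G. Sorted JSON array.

FIRST iteration:
[1]
  A via A→a: +{a}
  B via B→b: +{b}
  C via C→b B: +{b}
  C via C→d A: +{d}
  S via S→b: +{b}
  S via S→c A: +{c}
  S via S→d: +{d}
  FIRST(S)={b,c,d}  FIRST(A)={a}  FIRST(B)={b}  FIRST(C)={b,d}
[2]
  B via B→S: +{c,d}
  FIRST(S)={b,c,d}  FIRST(A)={a}  FIRST(B)={b,c,d}  FIRST(C)={b,d}
[3] (no change)
  FIRST(S)={b,c,d}  FIRST(A)={a}  FIRST(B)={b,c,d}  FIRST(C)={b,d}

Compute FOLLOW by fixpoint:
FOLLOW(S) := {$}
pass 1:
  B→B b: FOLLOW(B) ⊇ FIRST(b) = {b}; new: +{b}
  B→S: FOLLOW(S) ⊇ FOLLOW(B) ⊇ {b}; new: +{b}
  S→b C: FOLLOW(C) ⊇ FOLLOW(S) ⊇ {$,b}; new: +{$,b}
  S→c A: FOLLOW(A) ⊇ FOLLOW(S) ⊇ {$,b}; new: +{$,b}
  S→c B: FOLLOW(B) ⊇ FOLLOW(S) ⊇ {$,b}; new: +{$}
  FOLLOW[S]={$,b}  FOLLOW[A]={$,b}  FOLLOW[B]={$,b}  FOLLOW[C]={$,b}
pass 2: — fixpoint
  FOLLOW[S]={$,b}  FOLLOW[A]={$,b}  FOLLOW[B]={$,b}  FOLLOW[C]={$,b}

FOLLOW(B) = ["$", "b"]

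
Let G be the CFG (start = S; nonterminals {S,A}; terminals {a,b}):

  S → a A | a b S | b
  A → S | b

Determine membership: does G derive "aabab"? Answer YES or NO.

CNF form of G:
  S -> T0 A | T0 X3 | b
  A -> T0 A | T0 X2 | b
  T0 -> a
  T1 -> b
  X2 -> T1 S
  X3 -> T1 S

CYK table (by increasing span):
  [0..0]={T0}  "a"  orig:{}
  [1..1]={T0}  "a"  orig:{}
  [2..2]={A,S,T1}  "b"  orig:{A,S}
  [3..3]={T0}  "a"  orig:{}
  [4..4]={A,S,T1}  "b"  orig:{A,S}
  [0..1]=∅  "aa"
  [1..2]={A,S}  "ab"
  [2..3]=∅  "ba"
  [3..4]={A,S}  "ab"
  [0..2]={A,S}  "aab"
  [1..3]=∅  "aba"
  [2..4]={X2,X3}  "bab"  orig:{}
  [0..3]=∅  "aaba"
  [1..4]={A,S}  "abab"
  [0..4]={A,S}  "aabab"

S ∈ T[0,4] ⇒ YES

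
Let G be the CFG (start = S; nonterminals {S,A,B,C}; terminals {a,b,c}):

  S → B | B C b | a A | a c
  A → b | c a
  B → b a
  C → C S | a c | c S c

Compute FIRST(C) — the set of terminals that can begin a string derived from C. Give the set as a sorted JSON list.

Compute FIRST by fixpoint:
iter 1:
  A via A→b: +{b}
  A via A→c a: +{c}
  B via B→b a: +{b}
  C via C→a c: +{a}
  C via C→c S c: +{c}
  S via S→B: +{b}
  S via S→a A: +{a}
  S: {a,b}  A: {b,c}  B: {b}  C: {a,c}
iter 2: — fixpoint
  S: {a,b}  A: {b,c}  B: {b}  C: {a,c}

FIRST(C) = ["a", "c"]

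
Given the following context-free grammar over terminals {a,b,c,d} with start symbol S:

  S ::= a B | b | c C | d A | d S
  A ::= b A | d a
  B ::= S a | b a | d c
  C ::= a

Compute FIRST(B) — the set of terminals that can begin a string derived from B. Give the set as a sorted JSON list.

Compute FIRST by fixpoint:
[1]
  A via A→b A: +{b}
  A via A→d a: +{d}
  B via B→b a: +{b}
  B via B→d c: +{d}
  C via C→a: +{a}
  S via S→a B: +{a}
  S via S→b: +{b}
  S via S→c C: +{c}
  S via S→d A: +{d}
  FIRST[S]={a,b,c,d}  FIRST[A]={b,d}  FIRST[B]={b,d}  FIRST[C]={a}
[2]
  B via B→S a: +{a,c}
  FIRST[S]={a,b,c,d}  FIRST[A]={b,d}  FIRST[B]={a,b,c,d}  FIRST[C]={a}
[3] done
  FIRST[S]={a,b,c,d}  FIRST[A]={b,d}  FIRST[B]={a,b,c,d}  FIRST[C]={a}

FIRST(B) = ["a", "b", "c", "d"]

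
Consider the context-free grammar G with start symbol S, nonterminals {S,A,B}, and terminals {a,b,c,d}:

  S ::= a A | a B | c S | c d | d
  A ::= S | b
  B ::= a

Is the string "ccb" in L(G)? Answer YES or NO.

Convert to CNF:
  S -> T0 A | T0 B | T1 S | T1 T2 | d
  A -> T0 A | T0 B | T1 S | T1 T2 | b | d
  B -> a
  T0 -> a
  T1 -> c
  T2 -> d

Fill CYK table bottom-up:
  cell(0,0) c: {T1}  orig:{}
  cell(1,1) c: {T1}  orig:{}
  cell(2,2) b: {A}
  cell(0,1) cc: ∅
  cell(1,2) cb: ∅
  cell(0,2) ccb: ∅

S ∉ T[0,2] ⇒ NO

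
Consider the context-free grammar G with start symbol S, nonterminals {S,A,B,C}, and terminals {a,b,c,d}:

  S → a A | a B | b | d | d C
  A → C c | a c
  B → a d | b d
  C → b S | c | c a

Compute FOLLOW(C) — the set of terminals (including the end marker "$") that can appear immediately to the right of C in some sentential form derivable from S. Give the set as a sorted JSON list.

FIRST iteration:
round 1:
  A via A→a c: +{a}
  B via B→a d: +{a}
  B via B→b d: +{b}
  C via C→b S: +{b}
  C via C→c: +{c}
  S via S→a A: +{a}
  S via S→b: +{b}
  S via S→d: +{d}
  FIRST(S)={a,b,d}  FIRST(A)={a}  FIRST(B)={a,b}  FIRST(C)={b,c}
round 2:
  A via A→C c: +{b,c}
  FIRST(S)={a,b,d}  FIRST(A)={a,b,c}  FIRST(B)={a,b}  FIRST(C)={b,c}
round 3: done
  FIRST(S)={a,b,d}  FIRST(A)={a,b,c}  FIRST(B)={a,b}  FIRST(C)={b,c}

FOLLOW iteration:
initialize: $ ∈ FOLLOW(S)
pass 1:
  A→C c: FOLLOW(C) ⊇ FIRST(c) = {c}; new: +{c}
  C→b S: FOLLOW(S) ⊇ FOLLOW(C) ⊇ {c}; new: +{c}
  S→a A: FOLLOW(A) ⊇ FOLLOW(S) ⊇ {$,c}; new: +{$,c}
  S→a B: FOLLOW(B) ⊇ FOLLOW(S) ⊇ {$,c}; new: +{$,c}
  S→d C: FOLLOW(C) ⊇ FOLLOW(S) ⊇ {$,c}; new: +{$}
  FOLLOW[S]={$,c}  FOLLOW[A]={$,c}  FOLLOW[B]={$,c}  FOLLOW[C]={$,c}
pass 2: (stable)
  FOLLOW[S]={$,c}  FOLLOW[A]={$,c}  FOLLOW[B]={$,c}  FOLLOW[C]={$,c}

FOLLOW(C) = ["$", "c"]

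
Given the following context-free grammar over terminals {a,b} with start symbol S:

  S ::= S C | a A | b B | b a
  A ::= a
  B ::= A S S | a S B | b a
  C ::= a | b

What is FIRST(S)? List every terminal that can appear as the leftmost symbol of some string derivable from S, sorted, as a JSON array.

Compute FIRST by fixpoint:
round 1:
  A via A→a: +{a}
  B via B→A S S: +{a}
  B via B→b a: +{b}
  C via C→a: +{a}
  C via C→b: +{b}
  S via S→a A: +{a}
  S via S→b B: +{b}
  FIRST[S]={a,b}  FIRST[A]={a}  FIRST[B]={a,b}  FIRST[C]={a,b}
round 2: done
  FIRST[S]={a,b}  FIRST[A]={a}  FIRST[B]={a,b}  FIRST[C]={a,b}

FIRST(S) = ["a", "b"]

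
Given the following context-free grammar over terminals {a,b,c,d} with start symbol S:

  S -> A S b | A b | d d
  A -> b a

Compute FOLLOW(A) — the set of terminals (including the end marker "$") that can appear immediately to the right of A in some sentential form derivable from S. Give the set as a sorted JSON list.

Compute FIRST by fixpoint:
[1]
  A via A→b a: +{b}
  S via S→A S b: +{b}
  S via S→d d: +{d}
  S: {b,d}  A: {b}
[2] (stable)
  S: {b,d}  A: {b}

FOLLOW sets:
initialize: $ ∈ FOLLOW(S)
round 1:
  S→A S b: FOLLOW(A) ⊇ FIRST(S) = {b,d}; new: +{b,d}
  S→A S b: FOLLOW(S) ⊇ FIRST(b) = {b}; new: +{b}
  FOLLOW(S)={$,b}  FOLLOW(A)={b,d}
round 2: done
  FOLLOW(S)={$,b}  FOLLOW(A)={b,d}

FOLLOW(A) = ["b", "d"]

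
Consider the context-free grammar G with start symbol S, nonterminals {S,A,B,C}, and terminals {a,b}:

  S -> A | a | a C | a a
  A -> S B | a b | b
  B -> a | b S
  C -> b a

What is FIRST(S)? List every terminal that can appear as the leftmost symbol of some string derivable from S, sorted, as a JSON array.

FIRST iteration:
pass 1:
  A via A→a b: +{a}
  A via A→b: +{b}
  B via B→a: +{a}
  B via B→b S: +{b}
  C via C→b a: +{b}
  S via S→A: +{a,b}
  FIRST[S]={a,b}  FIRST[A]={a,b}  FIRST[B]={a,b}  FIRST[C]={b}
pass 2: (no change)
  FIRST[S]={a,b}  FIRST[A]={a,b}  FIRST[B]={a,b}  FIRST[C]={b}

FIRST(S) = ["a", "b"]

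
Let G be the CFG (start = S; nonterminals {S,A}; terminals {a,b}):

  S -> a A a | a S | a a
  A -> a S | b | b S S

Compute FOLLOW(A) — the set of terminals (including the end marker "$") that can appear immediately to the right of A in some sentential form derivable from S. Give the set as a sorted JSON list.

Compute FIRST by fixpoint:
round 1:
  A via A→a S: +{a}
  A via A→b: +{b}
  S via S→a A a: +{a}
  FIRST[S]={a}  FIRST[A]={a,b}
round 2: (no change)
  FIRST[S]={a}  FIRST[A]={a,b}

Compute FOLLOW by fixpoint:
initialize: $ ∈ FOLLOW(S)
round 1:
  A→b S S: FOLLOW(S) ⊇ FIRST(S) = {a}; new: +{a}
  S→a A a: FOLLOW(A) ⊇ FIRST(a) = {a}; new: +{a}
  FOLLOW[S]={$,a}  FOLLOW[A]={a}
round 2: done
  FOLLOW[S]={$,a}  FOLLOW[A]={a}

FOLLOW(A) = ["a"]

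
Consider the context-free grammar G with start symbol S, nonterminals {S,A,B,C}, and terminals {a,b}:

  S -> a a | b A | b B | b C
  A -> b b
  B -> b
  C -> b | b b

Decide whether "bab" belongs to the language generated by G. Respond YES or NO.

CNF form of G:
  S -> T0 A | T0 B | T0 C | T1 T1
  A -> T0 T0
  B -> b
  C -> T0 T0 | b
  T0 -> b
  T1 -> a

CYK fill:
  T[0,0] 'b' = {B,C,T0}  orig:{B,C}
  T[1,1] 'a' = {T1}  orig:{}
  T[2,2] 'b' = {B,C,T0}  orig:{B,C}
  T[0,1] 'ba' = ∅
  T[1,2] 'ab' = ∅
  T[0,2] 'bab' = ∅

S ∉ T[0,2] ⇒ NO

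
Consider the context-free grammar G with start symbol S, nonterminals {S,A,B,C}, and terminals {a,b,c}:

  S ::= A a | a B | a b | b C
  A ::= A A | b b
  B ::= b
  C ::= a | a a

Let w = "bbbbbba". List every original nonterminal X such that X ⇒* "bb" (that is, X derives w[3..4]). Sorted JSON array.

CNF form of G:
  S -> A T1 | T0 C | T1 B | T1 T0
  A -> A A | T0 T0
  B -> b
  C -> T1 T1 | a
  T0 -> b
  T1 -> a

CYK fill, restricted to cells inside w[3..4]:
  cell(3,3) b: {B,T0}  orig:{B}
  cell(4,4) b: {B,T0}  orig:{B}
  cell(3,4) bb: {A}

Original NTs in T[3,4] deriving "bb": ["A"]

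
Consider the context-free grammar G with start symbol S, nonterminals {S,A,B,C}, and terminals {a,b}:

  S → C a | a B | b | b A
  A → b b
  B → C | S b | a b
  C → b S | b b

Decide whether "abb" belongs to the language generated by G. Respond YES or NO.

Convert to CNF:
  S -> C T1 | T0 A | T1 B | b
  A -> T0 T0
  B -> S T0 | T0 S | T0 T0 | T1 T0
  C -> T0 S | T0 T0
  T0 -> b
  T1 -> a

Fill CYK table bottom-up:
  cell(0,0) a: {T1}  orig:{}
  cell(1,1) b: {S,T0}  orig:{S}
  cell(2,2) b: {S,T0}  orig:{S}
  cell(0,1) ab: {B}
  cell(1,2) bb: {A,B,C}
  cell(0,2) abb: {S}

S ∈ T[0,2] ⇒ YES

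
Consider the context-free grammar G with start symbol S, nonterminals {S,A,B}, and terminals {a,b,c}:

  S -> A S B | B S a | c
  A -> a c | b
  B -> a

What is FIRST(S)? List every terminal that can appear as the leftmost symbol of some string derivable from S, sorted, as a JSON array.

Compute FIRST by fixpoint:
[1]
  A via A→a c: +{a}
  A via A→b: +{b}
  B via B→a: +{a}
  S via S→A S B: +{a,b}
  S via S→c: +{c}
  FIRST[S]={a,b,c}  FIRST[A]={a,b}  FIRST[B]={a}
[2] done
  FIRST[S]={a,b,c}  FIRST[A]={a,b}  FIRST[B]={a}

FIRST(S) = ["a", "b", "c"]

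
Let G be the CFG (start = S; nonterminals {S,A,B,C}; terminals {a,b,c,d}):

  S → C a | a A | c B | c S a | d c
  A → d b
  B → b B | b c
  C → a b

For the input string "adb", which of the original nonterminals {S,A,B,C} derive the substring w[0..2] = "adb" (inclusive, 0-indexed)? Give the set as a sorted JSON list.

CNF form of G:
  S -> C T3 | T0 T2 | T2 B | T2 X4 | T3 A
  A -> T0 T1
  B -> T1 B | T1 T2
  C -> T3 T1
  T0 -> d
  T1 -> b
  T2 -> c
  T3 -> a
  X4 -> S T3

Fill CYK table bottom-up — only the sub-triangle for w[0..2]:
  T[0,0] 'a' = {T3}  orig:{}
  T[1,1] 'd' = {T0}  orig:{}
  T[2,2] 'b' = {T1}  orig:{}
  T[0,1] 'ad' = ∅
  T[1,2] 'db' = {A}
  T[0,2] 'adb' = {S}

Original NTs in T[0,2] deriving "adb": ["S"]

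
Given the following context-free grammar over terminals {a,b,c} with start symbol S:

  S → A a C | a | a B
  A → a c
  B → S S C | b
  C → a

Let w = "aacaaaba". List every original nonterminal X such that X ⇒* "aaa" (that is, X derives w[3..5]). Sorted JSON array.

CNF form of G:
  S -> A X3 | T0 B | a
  A -> T0 T1
  B -> S X2 | b
  C -> a
  T0 -> a
  T1 -> c
  X2 -> S C
  X3 -> T0 C

Fill CYK table bottom-up, restricted to cells inside w[3..5]:
  cell(3,3) a: {C,S,T0}  orig:{C,S}
  cell(4,4) a: {C,S,T0}  orig:{C,S}
  cell(5,5) a: {C,S,T0}  orig:{C,S}
  cell(3,4) aa: {X2,X3}  orig:{}
  cell(4,5) aa: {X2,X3}  orig:{}
  cell(3,5) aaa: {B}

Original NTs in T[3,5] deriving "aaa": ["B"]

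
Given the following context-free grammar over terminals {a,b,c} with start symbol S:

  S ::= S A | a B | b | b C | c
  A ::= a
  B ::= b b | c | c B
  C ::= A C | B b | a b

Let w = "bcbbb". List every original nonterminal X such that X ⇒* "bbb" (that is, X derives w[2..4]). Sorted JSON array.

Convert to CNF:
  S -> S A | T0 C | T2 B | b | c
  A -> a
  B -> T0 T0 | T1 B | c
  C -> A C | B T0 | T2 T0
  T0 -> b
  T1 -> c
  T2 -> a

CYK fill — only the sub-triangle for w[2..4]:
  cell(2,2) b: {S,T0}  orig:{S}
  cell(3,3) b: {S,T0}  orig:{S}
  cell(4,4) b: {S,T0}  orig:{S}
  cell(2,3) bb: {B}
  cell(3,4) bb: {B}
  cell(2,4) bbb: {C}

Original NTs in T[2,4] deriving "bbb": ["C"]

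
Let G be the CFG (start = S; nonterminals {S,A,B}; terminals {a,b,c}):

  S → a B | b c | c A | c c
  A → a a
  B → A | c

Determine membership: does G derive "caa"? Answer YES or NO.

CNF form of G:
  S -> T0 B | T1 T2 | T2 A | T2 T2
  A -> T0 T0
  B -> T0 T0 | c
  T0 -> a
  T1 -> b
  T2 -> c

Fill CYK table bottom-up:
  cell(0,0) c: {B,T2}  orig:{B}
  cell(1,1) a: {T0}  orig:{}
  cell(2,2) a: {T0}  orig:{}
  cell(0,1) ca: ∅
  cell(1,2) aa: {A,B}
  cell(0,2) caa: {S}

S ∈ T[0,2] ⇒ YES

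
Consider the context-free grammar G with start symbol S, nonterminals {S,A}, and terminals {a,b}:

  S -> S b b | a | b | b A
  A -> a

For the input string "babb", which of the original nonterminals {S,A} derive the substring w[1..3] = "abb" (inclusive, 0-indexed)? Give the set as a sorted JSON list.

CNF form of G:
  S -> S X1 | T0 A | a | b
  A -> a
  T0 -> b
  X1 -> T0 T0

CYK fill, restricted to cells inside w[1..3]:
  cell(1,1) a: {A,S}
  cell(2,2) b: {S,T0}  orig:{S}
  cell(3,3) b: {S,T0}  orig:{S}
  cell(1,2) ab: ∅
  cell(2,3) bb: {X1}  orig:{}
  cell(1,3) abb: {S}

Original NTs in T[1,3] deriving "abb": ["S"]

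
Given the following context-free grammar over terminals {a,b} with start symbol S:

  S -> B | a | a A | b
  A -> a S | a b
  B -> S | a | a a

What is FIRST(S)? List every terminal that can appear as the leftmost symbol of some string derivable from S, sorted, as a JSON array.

FIRST iteration:
iter 1:
  A via A→a S: +{a}
  B via B→a: +{a}
  S via S→B: +{a}
  S via S→b: +{b}
  S: {a,b}  A: {a}  B: {a}
iter 2:
  B via B→S: +{b}
  S: {a,b}  A: {a}  B: {a,b}
iter 3: done
  S: {a,b}  A: {a}  B: {a,b}

FIRST(S) = ["a", "b"]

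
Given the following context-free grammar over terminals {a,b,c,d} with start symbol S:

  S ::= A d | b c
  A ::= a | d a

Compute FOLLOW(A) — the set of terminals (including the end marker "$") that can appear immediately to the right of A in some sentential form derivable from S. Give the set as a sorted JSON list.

FIRST sets, iterate to fixpoint:
iter 1:
  A via A→a: +{a}
  A via A→d a: +{d}
  S via S→A d: +{a,d}
  S via S→b c: +{b}
  FIRST[S]={a,b,d}  FIRST[A]={a,d}
iter 2: (no change)
  FIRST[S]={a,b,d}  FIRST[A]={a,d}

FOLLOW sets:
FOLLOW(S) := {$}
iter 1:
  S→A d: FOLLOW(A) ⊇ FIRST(d) = {d}; new: +{d}
  S: {$}  A: {d}
iter 2: (stable)
  S: {$}  A: {d}

FOLLOW(A) = ["d"]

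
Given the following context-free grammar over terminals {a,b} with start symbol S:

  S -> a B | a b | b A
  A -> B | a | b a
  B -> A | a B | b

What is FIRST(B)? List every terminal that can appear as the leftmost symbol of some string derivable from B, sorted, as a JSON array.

Compute FIRST by fixpoint:
[1]
  A via A→a: +{a}
  A via A→b a: +{b}
  B via B→A: +{a,b}
  S via S→a B: +{a}
  S via S→b A: +{b}
  FIRST(S)={a,b}  FIRST(A)={a,b}  FIRST(B)={a,b}
[2] (no change)
  FIRST(S)={a,b}  FIRST(A)={a,b}  FIRST(B)={a,b}

FIRST(B) = ["a", "b"]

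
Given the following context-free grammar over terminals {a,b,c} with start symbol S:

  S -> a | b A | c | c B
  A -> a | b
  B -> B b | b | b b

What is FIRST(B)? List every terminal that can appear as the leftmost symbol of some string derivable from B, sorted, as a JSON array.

Compute FIRST by fixpoint:
[1]
  A via A→a: +{a}
  A via A→b: +{b}
  B via B→b: +{b}
  S via S→a: +{a}
  S via S→b A: +{b}
  S via S→c: +{c}
  FIRST(S)={a,b,c}  FIRST(A)={a,b}  FIRST(B)={b}
[2] (stable)
  FIRST(S)={a,b,c}  FIRST(A)={a,b}  FIRST(B)={b}

FIRST(B) = ["b"]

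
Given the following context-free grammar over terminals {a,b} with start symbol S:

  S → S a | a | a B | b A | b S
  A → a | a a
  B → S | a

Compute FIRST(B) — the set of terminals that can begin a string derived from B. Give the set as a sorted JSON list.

FIRST iteration:
round 1:
  A via A→a: +{a}
  B via B→a: +{a}
  S via S→a: +{a}
  S via S→b A: +{b}
  FIRST(S)={a,b}  FIRST(A)={a}  FIRST(B)={a}
round 2:
  B via B→S: +{b}
  FIRST(S)={a,b}  FIRST(A)={a}  FIRST(B)={a,b}
round 3: (stable)
  FIRST(S)={a,b}  FIRST(A)={a}  FIRST(B)={a,b}

FIRST(B) = ["a", "b"]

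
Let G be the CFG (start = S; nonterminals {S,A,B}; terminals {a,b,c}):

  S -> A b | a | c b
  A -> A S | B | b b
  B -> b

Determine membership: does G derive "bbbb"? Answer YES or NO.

CNF form of G:
  S -> A T0 | T1 T0 | a
  A -> A S | T0 T0 | b
  B -> b
  T0 -> b
  T1 -> c

CYK fill:
  [0..0]={A,B,T0}  "b"  orig:{A,B}
  [1..1]={A,B,T0}  "b"  orig:{A,B}
  [2..2]={A,B,T0}  "b"  orig:{A,B}
  [3..3]={A,B,T0}  "b"  orig:{A,B}
  [0..1]={A,S}  "bb"
  [1..2]={A,S}  "bb"
  [2..3]={A,S}  "bb"
  [0..2]={A,S}  "bbb"
  [1..3]={A,S}  "bbb"
  [0..3]={A,S}  "bbbb"

S ∈ T[0,3] ⇒ YES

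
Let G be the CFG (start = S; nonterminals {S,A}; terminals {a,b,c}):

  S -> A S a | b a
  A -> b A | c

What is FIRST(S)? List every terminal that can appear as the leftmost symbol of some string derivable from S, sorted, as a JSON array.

Compute FIRST by fixpoint:
[1]
  A via A→b A: +{b}
  A via A→c: +{c}
  S via S→A S a: +{b,c}
  FIRST(S)={b,c}  FIRST(A)={b,c}
[2] done
  FIRST(S)={b,c}  FIRST(A)={b,c}

FIRST(S) = ["b", "c"]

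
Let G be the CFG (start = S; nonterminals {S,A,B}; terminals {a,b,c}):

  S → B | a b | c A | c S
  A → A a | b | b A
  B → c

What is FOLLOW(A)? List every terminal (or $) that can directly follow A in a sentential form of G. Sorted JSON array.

FIRST sets, iterate to fixpoint:
iter 1:
  A via A→b: +{b}
  B via B→c: +{c}
  S via S→B: +{c}
  S via S→a b: +{a}
  S: {a,c}  A: {b}  B: {c}
iter 2: (no change)
  S: {a,c}  A: {b}  B: {c}

FOLLOW iteration:
FOLLOW(S) := {$}
pass 1:
  A→A a: FOLLOW(A) ⊇ FIRST(a) = {a}; new: +{a}
  S→B: FOLLOW(B) ⊇ FOLLOW(S) ⊇ {$}; new: +{$}
  S→c A: FOLLOW(A) ⊇ FOLLOW(S) ⊇ {$}; new: +{$}
  FOLLOW(S)={$}  FOLLOW(A)={$,a}  FOLLOW(B)={$}
pass 2: (stable)
  FOLLOW(S)={$}  FOLLOW(A)={$,a}  FOLLOW(B)={$}

FOLLOW(A) = ["$", "a"]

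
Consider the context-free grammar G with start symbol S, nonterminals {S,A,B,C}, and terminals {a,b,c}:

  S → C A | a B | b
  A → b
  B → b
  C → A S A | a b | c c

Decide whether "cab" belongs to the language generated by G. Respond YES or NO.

Convert to CNF:
  S -> C A | T0 B | b
  A -> b
  B -> b
  C -> A X3 | T0 T1 | T2 T2
  T0 -> a
  T1 -> b
  T2 -> c
  X3 -> S A

CYK fill:
  T[0,0] 'c' = {T2}  orig:{}
  T[1,1] 'a' = {T0}  orig:{}
  T[2,2] 'b' = {A,B,S,T1}  orig:{A,B,S}
  T[0,1] 'ca' = ∅
  T[1,2] 'ab' = {C,S}
  T[0,2] 'cab' = ∅

S ∉ T[0,2] ⇒ NO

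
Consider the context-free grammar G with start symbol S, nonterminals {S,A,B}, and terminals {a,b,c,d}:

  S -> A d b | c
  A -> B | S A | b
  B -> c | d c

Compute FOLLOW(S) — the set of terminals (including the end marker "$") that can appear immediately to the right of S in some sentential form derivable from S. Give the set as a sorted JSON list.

FIRST sets, iterate to fixpoint:
round 1:
  A via A→b: +{b}
  B via B→c: +{c}
  B via B→d c: +{d}
  S via S→A d b: +{b}
  S via S→c: +{c}
  S: {b,c}  A: {b}  B: {c,d}
round 2:
  A via A→B: +{c,d}
  S via S→A d b: +{d}
  S: {b,c,d}  A: {b,c,d}  B: {c,d}
round 3: — fixpoint
  S: {b,c,d}  A: {b,c,d}  B: {c,d}

FOLLOW sets:
seed FOLLOW(S) with $
round 1:
  A→S A: FOLLOW(S) ⊇ FIRST(A) = {b,c,d}; new: +{b,c,d}
  S→A d b: FOLLOW(A) ⊇ FIRST(d) = {d}; new: +{d}
  S: {$,b,c,d}  A: {d}  B: {}
round 2:
  A→B: FOLLOW(B) ⊇ FOLLOW(A) ⊇ {d}; new: +{d}
  S: {$,b,c,d}  A: {d}  B: {d}
round 3: (no change)
  S: {$,b,c,d}  A: {d}  B: {d}

FOLLOW(S) = ["$", "b", "c", "d"]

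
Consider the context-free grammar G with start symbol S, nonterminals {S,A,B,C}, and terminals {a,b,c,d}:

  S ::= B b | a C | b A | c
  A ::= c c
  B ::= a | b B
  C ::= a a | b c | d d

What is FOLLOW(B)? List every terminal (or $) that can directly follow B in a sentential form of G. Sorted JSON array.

FIRST iteration:
iter 1:
  A via A→c c: +{c}
  B via B→a: +{a}
  B via B→b B: +{b}
  C via C→a a: +{a}
  C via C→b c: +{b}
  C via C→d d: +{d}
  S via S→B b: +{a,b}
  S via S→c: +{c}
  FIRST[S]={a,b,c}  FIRST[A]={c}  FIRST[B]={a,b}  FIRST[C]={a,b,d}
iter 2: done
  FIRST[S]={a,b,c}  FIRST[A]={c}  FIRST[B]={a,b}  FIRST[C]={a,b,d}

Compute FOLLOW by fixpoint:
FOLLOW(S) := {$}
iter 1:
  S→B b: FOLLOW(B) ⊇ FIRST(b) = {b}; new: +{b}
  S→a C: FOLLOW(C) ⊇ FOLLOW(S) ⊇ {$}; new: +{$}
  S→b A: FOLLOW(A) ⊇ FOLLOW(S) ⊇ {$}; new: +{$}
  FOLLOW(S)={$}  FOLLOW(A)={$}  FOLLOW(B)={b}  FOLLOW(C)={$}
iter 2: — fixpoint
  FOLLOW(S)={$}  FOLLOW(A)={$}  FOLLOW(B)={b}  FOLLOW(C)={$}

FOLLOW(B) = ["b"]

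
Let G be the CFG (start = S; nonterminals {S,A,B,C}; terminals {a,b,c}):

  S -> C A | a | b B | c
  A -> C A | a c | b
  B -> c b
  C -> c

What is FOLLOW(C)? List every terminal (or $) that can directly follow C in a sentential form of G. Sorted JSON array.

FIRST iteration:
[1]
  A via A→a c: +{a}
  A via A→b: +{b}
  B via B→c b: +{c}
  C via C→c: +{c}
  S via S→C A: +{c}
  S via S→a: +{a}
  S via S→b B: +{b}
  S: {a,b,c}  A: {a,b}  B: {c}  C: {c}
[2]
  A via A→C A: +{c}
  S: {a,b,c}  A: {a,b,c}  B: {c}  C: {c}
[3] done
  S: {a,b,c}  A: {a,b,c}  B: {c}  C: {c}

FOLLOW sets:
FOLLOW(S) := {$}
[1]
  A→C A: FOLLOW(C) ⊇ FIRST(A) = {a,b,c}; new: +{a,b,c}
  S→C A: FOLLOW(A) ⊇ FOLLOW(S) ⊇ {$}; new: +{$}
  S→b B: FOLLOW(B) ⊇ FOLLOW(S) ⊇ {$}; new: +{$}
  FOLLOW[S]={$}  FOLLOW[A]={$}  FOLLOW[B]={$}  FOLLOW[C]={a,b,c}
[2] (no change)
  FOLLOW[S]={$}  FOLLOW[A]={$}  FOLLOW[B]={$}  FOLLOW[C]={a,b,c}

FOLLOW(C) = ["a", "b", "c"]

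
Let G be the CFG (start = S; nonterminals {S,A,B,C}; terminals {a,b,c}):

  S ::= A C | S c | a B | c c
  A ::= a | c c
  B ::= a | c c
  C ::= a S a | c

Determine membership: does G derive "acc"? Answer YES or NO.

Convert to CNF:
  S -> A C | S T0 | T0 T0 | T1 B
  A -> T0 T0 | a
  B -> T0 T0 | a
  C -> T1 X2 | c
  T0 -> c
  T1 -> a
  X2 -> S T1

CYK table (by increasing span):
  T[0,0] 'a' = {A,B,T1}  orig:{A,B}
  T[1,1] 'c' = {C,T0}  orig:{C}
  T[2,2] 'c' = {C,T0}  orig:{C}
  T[0,1] 'ac' = {S}
  T[1,2] 'cc' = {A,B,S}
  T[0,2] 'acc' = {S}

S ∈ T[0,2] ⇒ YES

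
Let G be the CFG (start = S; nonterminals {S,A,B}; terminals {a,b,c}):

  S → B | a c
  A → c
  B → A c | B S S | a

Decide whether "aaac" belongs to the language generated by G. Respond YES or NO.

Convert to CNF:
  S -> A T0 | B X3 | T1 T0 | a
  A -> c
  B -> A T0 | B X2 | a
  T0 -> c
  T1 -> a
  X2 -> S S
  X3 -> S S

Fill CYK table bottom-up:
  cell(0,0) a: {B,S,T1}  orig:{B,S}
  cell(1,1) a: {B,S,T1}  orig:{B,S}
  cell(2,2) a: {B,S,T1}  orig:{B,S}
  cell(3,3) c: {A,T0}  orig:{A}
  cell(0,1) aa: {X2,X3}  orig:{}
  cell(1,2) aa: {X2,X3}  orig:{}
  cell(2,3) ac: {S}
  cell(0,2) aaa: {B,S}
  cell(1,3) aac: {X2,X3}  orig:{}
  cell(0,3) aaac: {B,S}

S ∈ T[0,3] ⇒ YES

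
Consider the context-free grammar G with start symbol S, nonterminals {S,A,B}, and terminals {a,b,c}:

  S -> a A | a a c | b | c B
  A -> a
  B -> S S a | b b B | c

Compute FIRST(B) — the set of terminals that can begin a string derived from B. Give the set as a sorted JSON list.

FIRST sets, iterate to fixpoint:
iter 1:
  A via A→a: +{a}
  B via B→b b B: +{b}
  B via B→c: +{c}
  S via S→a A: +{a}
  S via S→b: +{b}
  S via S→c B: +{c}
  FIRST[S]={a,b,c}  FIRST[A]={a}  FIRST[B]={b,c}
iter 2:
  B via B→S S a: +{a}
  FIRST[S]={a,b,c}  FIRST[A]={a}  FIRST[B]={a,b,c}
iter 3: done
  FIRST[S]={a,b,c}  FIRST[A]={a}  FIRST[B]={a,b,c}

FIRST(B) = ["a", "b", "c"]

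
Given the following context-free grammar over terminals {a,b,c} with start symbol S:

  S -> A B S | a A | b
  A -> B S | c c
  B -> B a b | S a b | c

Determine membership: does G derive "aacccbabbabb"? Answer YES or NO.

CNF form of G:
  S -> A X5 | T1 A | b
  A -> B S | T0 T0
  B -> B X3 | S X4 | c
  T0 -> c
  T1 -> a
  T2 -> b
  X3 -> T1 T2
  X4 -> T1 T2
  X5 -> B S

Fill CYK table bottom-up:
  [0..0]={T1}  "a"  orig:{}
  [1..1]={T1}  "a"  orig:{}
  [2..2]={B,T0}  "c"  orig:{B}
  [3..3]={B,T0}  "c"  orig:{B}
  [4..4]={B,T0}  "c"  orig:{B}
  [5..5]={S,T2}  "b"  orig:{S}
  [6..6]={T1}  "a"  orig:{}
  [7..7]={S,T2}  "b"  orig:{S}
  [8..8]={S,T2}  "b"  orig:{S}
  [9..9]={T1}  "a"  orig:{}
  [10..10]={S,T2}  "b"  orig:{S}
  [11..11]={S,T2}  "b"  orig:{S}
  [0..1]=∅  "aa"
  [1..2]=∅  "ac"
  [2..3]={A}  "cc"
  [3..4]={A}  "cc"
  [4..5]={A,X5}  "cb"  orig:{A}
  [5..6]=∅  "ba"
  [6..7]={X3,X4}  "ab"  orig:{}
  [7..8]=∅  "bb"
  [8..9]=∅  "ba"
  [9..10]={X3,X4}  "ab"  orig:{}
  [10..11]=∅  "bb"
  [0..2]=∅  "aac"
  [1..3]={S}  "acc"
  [2..4]=∅  "ccc"
  [3..5]=∅  "ccb"
  [4..6]=∅  "cba"
  [5..7]={B}  "bab"
  [6..8]=∅  "abb"
  [7..9]=∅  "bba"
  [8..10]={B}  "bab"
  [9..11]=∅  "abb"
  [0..3]=∅  "aacc"
  [1..4]=∅  "accc"
  [2..5]={S}  "cccb"
  [3..6]=∅  "ccba"
  [4..7]=∅  "cbab"
  [5..8]={A,X5}  "babb"  orig:{A}
  [6..9]=∅  "abba"
  [7..10]=∅  "bbab"
  [8..11]={A,X5}  "babb"  orig:{A}
  [0..4]=∅  "aaccc"
  [1..5]=∅  "acccb"
  [2..6]=∅  "cccba"
  [3..7]=∅  "ccbab"
  [4..8]=∅  "cbabb"
  [5..9]=∅  "babba"
  [6..10]=∅  "abbab"
  [7..11]=∅  "bbabb"
  [0..5]=∅  "aacccb"
  [1..6]=∅  "acccba"
  [2..7]={B}  "cccbab"
  [3..8]={S}  "ccbabb"
  [4..9]=∅  "cbabba"
  [5..10]=∅  "babbab"
  [6..11]=∅  "abbabb"
  [0..6]=∅  "aacccba"
  [1..7]=∅  "acccbab"
  [2..8]={A,X5}  "cccbabb"  orig:{A}
  [3..9]=∅  "ccbabba"
  [4..10]=∅  "cbabbab"
  [5..11]=∅  "babbabb"
  [0..7]=∅  "aacccbab"
  [1..8]={S}  "acccbabb"
  [2..9]=∅  "cccbabba"
  [3..10]={B}  "ccbabbab"
  [4..11]=∅  "cbabbabb"
  [0..8]=∅  "aacccbabb"
  [1..9]=∅  "acccbabba"
  [2..10]=∅  "cccbabbab"
  [3..11]={A,X5}  "ccbabbabb"  orig:{A}
  [0..9]=∅  "aacccbabba"
  [1..10]={B}  "acccbabbab"
  [2..11]=∅  "cccbabbabb"
  [0..10]=∅  "aacccbabbab"
  [1..11]={A,X5}  "acccbabbabb"  orig:{A}
  [0..11]={S}  "aacccbabbabb"

S ∈ T[0,11] ⇒ YES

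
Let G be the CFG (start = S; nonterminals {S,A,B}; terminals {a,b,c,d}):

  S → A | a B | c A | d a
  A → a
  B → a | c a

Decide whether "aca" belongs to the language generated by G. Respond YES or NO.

CNF form of G:
  S -> T0 A | T1 B | T2 T1 | a
  A -> a
  B -> T0 T1 | a
  T0 -> c
  T1 -> a
  T2 -> d

CYK fill:
  T[0,0] 'a' = {A,B,S,T1}  orig:{A,B,S}
  T[1,1] 'c' = {T0}  orig:{}
  T[2,2] 'a' = {A,B,S,T1}  orig:{A,B,S}
  T[0,1] 'ac' = ∅
  T[1,2] 'ca' = {B,S}
  T[0,2] 'aca' = {S}

S ∈ T[0,2] ⇒ YES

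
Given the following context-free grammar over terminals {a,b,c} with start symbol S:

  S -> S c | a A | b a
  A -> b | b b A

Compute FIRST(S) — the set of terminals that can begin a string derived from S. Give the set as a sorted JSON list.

FIRST iteration:
iter 1:
  A via A→b: +{b}
  S via S→a A: +{a}
  S via S→b a: +{b}
  S: {a,b}  A: {b}
iter 2: — fixpoint
  S: {a,b}  A: {b}

FIRST(S) = ["a", "b"]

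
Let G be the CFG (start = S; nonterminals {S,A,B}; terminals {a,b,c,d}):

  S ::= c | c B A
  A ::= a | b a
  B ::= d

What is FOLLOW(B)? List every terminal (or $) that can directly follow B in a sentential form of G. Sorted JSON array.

FIRST sets, iterate to fixpoint:
round 1:
  A via A→a: +{a}
  A via A→b a: +{b}
  B via B→d: +{d}
  S via S→c: +{c}
  S: {c}  A: {a,b}  B: {d}
round 2: (stable)
  S: {c}  A: {a,b}  B: {d}

Compute FOLLOW by fixpoint:
FOLLOW(S) := {$}
round 1:
  S→c B A: FOLLOW(B) ⊇ FIRST(A) = {a,b}; new: +{a,b}
  S→c B A: FOLLOW(A) ⊇ FOLLOW(S) ⊇ {$}; new: +{$}
  S: {$}  A: {$}  B: {a,b}
round 2: (no change)
  S: {$}  A: {$}  B: {a,b}

FOLLOW(B) = ["a", "b"]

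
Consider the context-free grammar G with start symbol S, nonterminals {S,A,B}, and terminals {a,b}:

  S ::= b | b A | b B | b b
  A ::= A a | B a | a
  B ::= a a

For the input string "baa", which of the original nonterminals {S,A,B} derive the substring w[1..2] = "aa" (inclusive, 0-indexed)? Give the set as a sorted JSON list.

CNF form of G:
  S -> T1 A | T1 B | T1 T1 | b
  A -> A T0 | B T0 | a
  B -> T0 T0
  T0 -> a
  T1 -> b

Fill CYK table bottom-up (cells [i..j] with 1 ≤ i ≤ j ≤ 2 only):
  [1..1]={A,T0}  "a"  orig:{A}
  [2..2]={A,T0}  "a"  orig:{A}
  [1..2]={A,B}  "aa"

Original NTs in T[1,2] deriving "aa": ["A", "B"]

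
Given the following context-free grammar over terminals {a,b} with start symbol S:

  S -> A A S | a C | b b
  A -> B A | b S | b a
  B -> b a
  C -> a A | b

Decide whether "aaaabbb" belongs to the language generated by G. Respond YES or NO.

CNF form of G:
  S -> A X2 | T0 T0 | T1 C
  A -> B A | T0 S | T0 T1
  B -> T0 T1
  C -> T1 A | b
  T0 -> b
  T1 -> a
  X2 -> A S

CYK table (by increasing span):
  cell(0,0) a: {T1}  orig:{}
  cell(1,1) a: {T1}  orig:{}
  cell(2,2) a: {T1}  orig:{}
  cell(3,3) a: {T1}  orig:{}
  cell(4,4) b: {C,T0}  orig:{C}
  cell(5,5) b: {C,T0}  orig:{C}
  cell(6,6) b: {C,T0}  orig:{C}
  cell(0,1) aa: ∅
  cell(1,2) aa: ∅
  cell(2,3) aa: ∅
  cell(3,4) ab: {S}
  cell(4,5) bb: {S}
  cell(5,6) bb: {S}
  cell(0,2) aaa: ∅
  cell(1,3) aaa: ∅
  cell(2,4) aab: ∅
  cell(3,5) abb: ∅
  cell(4,6) bbb: {A}
  cell(0,3) aaaa: ∅
  cell(1,4) aaab: ∅
  cell(2,5) aabb: ∅
  cell(3,6) abbb: {C}
  cell(0,4) aaaab: ∅
  cell(1,5) aaabb: ∅
  cell(2,6) aabbb: {S}
  cell(0,5) aaaabb: ∅
  cell(1,6) aaabbb: ∅
  cell(0,6) aaaabbb: ∅

S ∉ T[0,6] ⇒ NO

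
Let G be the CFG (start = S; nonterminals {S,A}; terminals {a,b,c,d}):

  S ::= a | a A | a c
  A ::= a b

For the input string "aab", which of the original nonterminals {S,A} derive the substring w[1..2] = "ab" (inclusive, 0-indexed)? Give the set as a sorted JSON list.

Convert to CNF:
  S -> T0 A | T0 T2 | a
  A -> T0 T1
  T0 -> a
  T1 -> b
  T2 -> c

CYK fill (cells [i..j] with 1 ≤ i ≤ j ≤ 2 only):
  T[1,1] 'a' = {S,T0}  orig:{S}
  T[2,2] 'b' = {T1}  orig:{}
  T[1,2] 'ab' = {A}

Original NTs in T[1,2] deriving "ab": ["A"]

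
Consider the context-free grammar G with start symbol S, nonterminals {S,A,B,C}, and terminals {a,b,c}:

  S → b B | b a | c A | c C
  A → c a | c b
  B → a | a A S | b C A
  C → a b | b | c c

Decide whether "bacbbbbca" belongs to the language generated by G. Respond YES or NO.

CNF form of G:
  S -> T0 A | T0 C | T2 B | T2 T1
  A -> T0 T1 | T0 T2
  B -> T1 X3 | T2 X4 | a
  C -> T0 T0 | T1 T2 | b
  T0 -> c
  T1 -> a
  T2 -> b
  X3 -> A S
  X4 -> C A

CYK fill:
  [0..0]={C,T2}  "b"  orig:{C}
  [1..1]={B,T1}  "a"  orig:{B}
  [2..2]={T0}  "c"  orig:{}
  [3..3]={C,T2}  "b"  orig:{C}
  [4..4]={C,T2}  "b"  orig:{C}
  [5..5]={C,T2}  "b"  orig:{C}
  [6..6]={C,T2}  "b"  orig:{C}
  [7..7]={T0}  "c"  orig:{}
  [8..8]={B,T1}  "a"  orig:{B}
  [0..1]={S}  "ba"
  [1..2]=∅  "ac"
  [2..3]={A,S}  "cb"
  [3..4]=∅  "bb"
  [4..5]=∅  "bb"
  [5..6]=∅  "bb"
  [6..7]=∅  "bc"
  [7..8]={A}  "ca"
  [0..2]=∅  "bac"
  [1..3]=∅  "acb"
  [2..4]=∅  "cbb"
  [3..5]=∅  "bbb"
  [4..6]=∅  "bbb"
  [5..7]=∅  "bbc"
  [6..8]={X4}  "bca"  orig:{}
  [0..3]=∅  "bacb"
  [1..4]=∅  "acbb"
  [2..5]=∅  "cbbb"
  [3..6]=∅  "bbbb"
  [4..7]=∅  "bbbc"
  [5..8]={B}  "bbca"
  [0..4]=∅  "bacbb"
  [1..5]=∅  "acbbb"
  [2..6]=∅  "cbbbb"
  [3..7]=∅  "bbbbc"
  [4..8]={S}  "bbbca"
  [0..5]=∅  "bacbbb"
  [1..6]=∅  "acbbbb"
  [2..7]=∅  "cbbbbc"
  [3..8]=∅  "bbbbca"
  [0..6]=∅  "bacbbbb"
  [1..7]=∅  "acbbbbc"
  [2..8]={X3}  "cbbbbca"  orig:{}
  [0..7]=∅  "bacbbbbc"
  [1..8]={B}  "acbbbbca"
  [0..8]={S}  "bacbbbbca"

S ∈ T[0,8] ⇒ YES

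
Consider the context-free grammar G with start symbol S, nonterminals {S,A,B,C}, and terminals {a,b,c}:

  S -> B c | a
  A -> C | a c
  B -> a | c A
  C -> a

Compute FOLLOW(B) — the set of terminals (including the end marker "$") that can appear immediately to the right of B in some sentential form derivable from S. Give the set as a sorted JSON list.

Compute FIRST by fixpoint:
pass 1:
  A via A→a c: +{a}
  B via B→a: +{a}
  B via B→c A: +{c}
  C via C→a: +{a}
  S via S→B c: +{a,c}
  FIRST[S]={a,c}  FIRST[A]={a}  FIRST[B]={a,c}  FIRST[C]={a}
pass 2: done
  FIRST[S]={a,c}  FIRST[A]={a}  FIRST[B]={a,c}  FIRST[C]={a}

FOLLOW sets:
initialize: $ ∈ FOLLOW(S)
round 1:
  S→B c: FOLLOW(B) ⊇ FIRST(c) = {c}; new: +{c}
  FOLLOW(S)={$}  FOLLOW(A)={}  FOLLOW(B)={c}  FOLLOW(C)={}
round 2:
  B→c A: FOLLOW(A) ⊇ FOLLOW(B) ⊇ {c}; new: +{c}
  FOLLOW(S)={$}  FOLLOW(A)={c}  FOLLOW(B)={c}  FOLLOW(C)={}
round 3:
  A→C: FOLLOW(C) ⊇ FOLLOW(A) ⊇ {c}; new: +{c}
  FOLLOW(S)={$}  FOLLOW(A)={c}  FOLLOW(B)={c}  FOLLOW(C)={c}
round 4: — fixpoint
  FOLLOW(S)={$}  FOLLOW(A)={c}  FOLLOW(B)={c}  FOLLOW(C)={c}

FOLLOW(B) = ["c"]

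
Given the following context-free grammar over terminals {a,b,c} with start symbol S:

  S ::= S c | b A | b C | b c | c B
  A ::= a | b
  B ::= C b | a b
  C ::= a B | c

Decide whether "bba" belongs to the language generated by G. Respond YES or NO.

Convert to CNF:
  S -> S T2 | T0 A | T0 C | T0 T2 | T2 B
  A -> a | b
  B -> C T0 | T1 T0
  C -> T1 B | c
  T0 -> b
  T1 -> a
  T2 -> c

CYK fill:
  [0..0]={A,T0}  "b"  orig:{A}
  [1..1]={A,T0}  "b"  orig:{A}
  [2..2]={A,T1}  "a"  orig:{A}
  [0..1]={S}  "bb"
  [1..2]={S}  "ba"
  [0..2]=∅  "bba"

S ∉ T[0,2] ⇒ NO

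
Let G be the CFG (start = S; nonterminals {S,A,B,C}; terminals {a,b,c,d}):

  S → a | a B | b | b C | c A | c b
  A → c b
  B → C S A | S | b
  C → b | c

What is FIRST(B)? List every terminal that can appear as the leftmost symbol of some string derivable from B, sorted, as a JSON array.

FIRST iteration:
pass 1:
  A via A→c b: +{c}
  B via B→b: +{b}
  C via C→b: +{b}
  C via C→c: +{c}
  S via S→a: +{a}
  S via S→b: +{b}
  S via S→c A: +{c}
  FIRST[S]={a,b,c}  FIRST[A]={c}  FIRST[B]={b}  FIRST[C]={b,c}
pass 2:
  B via B→C S A: +{c}
  B via B→S: +{a}
  FIRST[S]={a,b,c}  FIRST[A]={c}  FIRST[B]={a,b,c}  FIRST[C]={b,c}
pass 3: — fixpoint
  FIRST[S]={a,b,c}  FIRST[A]={c}  FIRST[B]={a,b,c}  FIRST[C]={b,c}

FIRST(B) = ["a", "b", "c"]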